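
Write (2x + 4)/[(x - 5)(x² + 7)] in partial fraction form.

At x=5: P = (2·5 + 4)/(5² + 7) = 7/16. Q = -P = -7/16, R = 2 - 5·P = -3/16
Result: (7/16)/(x - 5) - ((7/16)x + 3/16)/(x² + 7)


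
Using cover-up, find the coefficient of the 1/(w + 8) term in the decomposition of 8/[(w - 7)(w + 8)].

Cover (w + 8), set w=-8: 8/((w - 7) at w=-8) = 8/(-15) = -8/15


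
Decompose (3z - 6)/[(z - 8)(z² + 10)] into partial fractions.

At z=8: α = (3·8 - 6)/(8² + 10) = 9/37. β = -α = -9/37, γ = 3 - 8·α = 39/37
Result: (9/37)/(z - 8) - ((9/37)z - 39/37)/(z² + 10)


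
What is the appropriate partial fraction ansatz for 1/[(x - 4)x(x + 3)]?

Three distinct linear factors: P/(x - 4) + Q/x + R/(x + 3)


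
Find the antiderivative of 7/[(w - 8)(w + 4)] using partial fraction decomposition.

Decompose: 7/[(w - 8)(w + 4)] = (7/12)/(w - 8) - (7/12)/(w + 4). Integrate each term: (7/12) ln|(w - 8)| - (7/12) ln|(w + 4)| + C


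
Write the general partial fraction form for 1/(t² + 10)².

Repeated quadratic factor: (At + B)/(t² + 10) + (Ct + D)/(t² + 10)²


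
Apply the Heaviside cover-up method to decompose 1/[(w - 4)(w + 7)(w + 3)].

Cover (w - 4), w=4: A = 1/[(4 + 7)(4 + 3)] = 1/77. Cover (w + 7), w=-7: B = 1/[(-7 - 4)(-7 + 3)] = 1/44. Cover (w + 3), w=-3: C = 1/[(-3 - 4)(-3 + 7)] = -1/28.
Result: (1/77)/(w - 4) + (1/44)/(w + 7) - (1/28)/(w + 3)


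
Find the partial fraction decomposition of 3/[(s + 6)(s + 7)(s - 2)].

Using cover-up method: A = -3/8, B = 1/3, C = 1/24
Result: (-3/8)/(s + 6) + (1/3)/(s + 7) + (1/24)/(s - 2)


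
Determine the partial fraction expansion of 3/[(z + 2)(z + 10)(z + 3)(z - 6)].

Using Heaviside cover-up: (-3/64)/(z + 2) - (3/896)/(z + 10) + (1/21)/(z + 3) + (1/384)/(z - 6)


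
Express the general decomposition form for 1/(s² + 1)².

Repeated quadratic factor: (As + B)/(s² + 1) + (Cs + D)/(s² + 1)²


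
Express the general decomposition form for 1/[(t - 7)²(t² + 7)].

Repeated linear + quadratic: α/(t - 7) + β/(t - 7)² + (γt + δ)/(t² + 7)


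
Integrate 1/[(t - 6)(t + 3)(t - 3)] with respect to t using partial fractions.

Cover-up: P = 1/27, Q = 1/54, R = -1/18. Decomposition: (1/27)/(t - 6) + (1/54)/(t + 3) - (1/18)/(t - 3). Integrate each term: (1/27) ln|(t - 6)| + (1/54) ln|(t + 3)| - (1/18) ln|(t - 3)| + C


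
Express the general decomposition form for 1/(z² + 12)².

Repeated quadratic factor: (Pz + Q)/(z² + 12) + (Rz + S)/(z² + 12)²


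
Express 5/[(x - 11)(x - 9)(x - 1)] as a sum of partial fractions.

Using cover-up method: A = 1/4, B = -5/16, C = 1/16
Result: (1/4)/(x - 11) - (5/16)/(x - 9) + (1/16)/(x - 1)


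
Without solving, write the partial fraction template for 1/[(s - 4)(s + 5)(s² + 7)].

Two linear + quadratic: P/(s - 4) + Q/(s + 5) + (Rs + S)/(s² + 7)


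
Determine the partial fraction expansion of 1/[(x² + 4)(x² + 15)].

Coefficient matching gives P = R = 0, Q = 1/(15-4) = 1/11, S = -Q = -1/11
Result: (1/11)/(x² + 4) - (1/11)/(x² + 15)


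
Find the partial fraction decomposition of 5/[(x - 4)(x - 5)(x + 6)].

Using cover-up method: A = -1/2, B = 5/11, C = 1/22
Result: (-1/2)/(x - 4) + (5/11)/(x - 5) + (1/22)/(x + 6)


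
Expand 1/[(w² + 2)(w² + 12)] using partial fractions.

Coefficient matching gives A = C = 0, B = 1/(12-2) = 1/10, D = -B = -1/10
Result: (1/10)/(w² + 2) - (1/10)/(w² + 12)


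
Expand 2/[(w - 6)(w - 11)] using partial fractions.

2/(w - 6)(w - 11) = α/(w - 6) + β/(w - 11). α = 2/(6 - 11) = -2/5, β = 2/(11 - 6) = 2/5
Result: (-2/5)/(w - 6) + (2/5)/(w - 11)


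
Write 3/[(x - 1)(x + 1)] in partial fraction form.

3/(x - 1)(x + 1) = A/(x - 1) + B/(x + 1). A = 3/(1 + 1) = 3/2, B = 3/(-1 - 1) = -3/2
Result: (3/2)/(x - 1) - (3/2)/(x + 1)


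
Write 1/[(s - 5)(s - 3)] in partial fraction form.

1/(s - 5)(s - 3) = A/(s - 5) + B/(s - 3). A = 1/(5 - 3) = 1/2, B = 1/(3 - 5) = -1/2
Result: (1/2)/(s - 5) - (1/2)/(s - 3)


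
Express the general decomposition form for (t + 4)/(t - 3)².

Repeated linear factor: A/(t - 3) + B/(t - 3)²


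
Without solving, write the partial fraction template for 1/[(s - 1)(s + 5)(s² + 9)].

Two linear + quadratic: A/(s - 1) + B/(s + 5) + (Cs + D)/(s² + 9)


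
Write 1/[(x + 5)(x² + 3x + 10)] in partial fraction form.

Cover-up at x = -5: α = 1/((-5)² + 3·(-5) + 10) = 1/20. Then β = -α = -1/20, γ = -α·(3 - 5) = 1/10
Result: (1/20)/(x + 5) - ((1/20)x - 1/10)/(x² + 3x + 10)


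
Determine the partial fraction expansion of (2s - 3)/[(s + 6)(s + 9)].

At s=-6: α = (2·(-6) - 3)/(-6 + 9) = -5. At s=-9: β = (2·(-9) - 3)/(-9 + 6) = 7
Result: -5/(s + 6) + 7/(s + 9)


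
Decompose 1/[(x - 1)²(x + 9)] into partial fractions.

Cover-up at x=-9: R = 1/(-9 - 1)² = 1/100. Cover-up at x=1: Q = 1/(1 + 9) = 1/10. Comparing x² coeff: P = -R = -1/100
Result: (-1/100)/(x - 1) + (1/10)/(x - 1)² + (1/100)/(x + 9)


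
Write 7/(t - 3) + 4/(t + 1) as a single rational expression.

Common denominator (t - 3)(t + 1). Numerator: 7(t + 1) + 4(t - 3) = (7t + 7) + (4t - 12) = 11t - 5
Result: (11t - 5)/[(t - 3)(t + 1)]


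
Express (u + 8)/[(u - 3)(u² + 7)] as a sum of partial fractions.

At u=3: α = (1·3 + 8)/(3² + 7) = 11/16. β = -α = -11/16, γ = 1 - 3·α = -17/16
Result: (11/16)/(u - 3) - ((11/16)u + 17/16)/(u² + 7)


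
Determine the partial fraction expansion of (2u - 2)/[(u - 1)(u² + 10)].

At u=1: A = (2·1 - 2)/(1² + 10) = 0. B = -A = 0, C = 2 - 1·A = 2
Result: (2)/(u² + 10)


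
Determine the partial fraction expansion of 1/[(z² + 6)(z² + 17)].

Coefficient matching gives P = R = 0, Q = 1/(17-6) = 1/11, S = -Q = -1/11
Result: (1/11)/(z² + 6) - (1/11)/(z² + 17)


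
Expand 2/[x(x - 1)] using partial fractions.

2/x(x - 1) = P/x + Q/(x - 1). P = 2/(0 - 1) = -2, Q = 2/(1 - 0) = 2
Result: -2/x + 2/(x - 1)


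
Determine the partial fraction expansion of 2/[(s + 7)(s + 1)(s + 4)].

Using cover-up method: α = 1/9, β = 1/9, γ = -2/9
Result: (1/9)/(s + 7) + (1/9)/(s + 1) - (2/9)/(s + 4)


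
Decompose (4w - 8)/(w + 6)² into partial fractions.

(4w - 8) = A(w + 6) + B. At w = -6: B = 4·(-6) - 8 = -32. Coeff of w: A = 4
Result: 4/(w + 6) - 32/(w + 6)²


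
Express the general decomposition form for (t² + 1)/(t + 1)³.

Repeated linear factor (power 3): P/(t + 1) + Q/(t + 1)² + R/(t + 1)³


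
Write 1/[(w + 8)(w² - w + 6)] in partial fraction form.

Cover-up at w = -8: α = 1/((-8)² - 1·(-8) + 6) = 1/78. Then β = -α = -1/78, γ = -α·(-1 - 8) = 3/26
Result: (1/78)/(w + 8) - ((1/78)w - 3/26)/(w² - w + 6)


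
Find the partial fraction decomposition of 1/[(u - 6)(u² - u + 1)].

Cover-up at u = 6: P = 1/(6² - 1·6 + 1) = 1/31. Then Q = -P = -1/31, R = -P·(-1 + 6) = -5/31
Result: (1/31)/(u - 6) - ((1/31)u + 5/31)/(u² - u + 1)


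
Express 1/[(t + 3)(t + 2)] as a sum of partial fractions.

1/(t + 3)(t + 2) = α/(t + 3) + β/(t + 2). α = 1/(-3 + 2) = -1, β = 1/(-2 + 3) = 1
Result: -1/(t + 3) + 1/(t + 2)


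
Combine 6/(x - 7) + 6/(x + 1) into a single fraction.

Common denominator (x - 7)(x + 1). Numerator: 6(x + 1) + 6(x - 7) = (6x + 6) + (6x - 42) = 12x - 36
Result: (12x - 36)/[(x - 7)(x + 1)]


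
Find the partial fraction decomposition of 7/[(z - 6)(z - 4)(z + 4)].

Using cover-up method: A = 7/20, B = -7/16, C = 7/80
Result: (7/20)/(z - 6) - (7/16)/(z - 4) + (7/80)/(z + 4)


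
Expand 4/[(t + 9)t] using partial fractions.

4/(t + 9)t = A/(t + 9) + B/t. A = 4/(-9 - 0) = -4/9, B = 4/(0 + 9) = 4/9
Result: (-4/9)/(t + 9) + (4/9)/t


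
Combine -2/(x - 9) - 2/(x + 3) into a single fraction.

Common denominator (x - 9)(x + 3). Numerator: -2(x + 3) - 2(x - 9) = (-2x - 6) - (2x - 18) = -4x + 12
Result: (-4x + 12)/[(x - 9)(x + 3)]


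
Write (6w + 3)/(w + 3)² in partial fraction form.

(6w + 3) = α(w + 3) + β. At w = -3: β = 6·(-3) + 3 = -15. Coeff of w: α = 6
Result: 6/(w + 3) - 15/(w + 3)²


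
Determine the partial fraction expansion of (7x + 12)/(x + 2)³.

(7x + 12) = A(x + 2)² + B(x + 2) + C. At x = -2: C = 7·(-2) + 12 = -2. Coefficients: A = 0, B = 7
Result: 7/(x + 2)² - 2/(x + 2)³


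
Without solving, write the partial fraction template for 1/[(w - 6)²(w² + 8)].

Repeated linear + quadratic: α/(w - 6) + β/(w - 6)² + (γw + δ)/(w² + 8)


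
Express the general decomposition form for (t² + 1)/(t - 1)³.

Repeated linear factor (power 3): A/(t - 1) + B/(t - 1)² + C/(t - 1)³


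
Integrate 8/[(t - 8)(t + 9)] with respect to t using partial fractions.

Decompose: 8/[(t - 8)(t + 9)] = (8/17)/(t - 8) - (8/17)/(t + 9). Integrate each term: (8/17) ln|(t - 8)| - (8/17) ln|(t + 9)| + C


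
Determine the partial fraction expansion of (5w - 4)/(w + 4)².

(5w - 4) = α(w + 4) + β. At w = -4: β = 5·(-4) - 4 = -24. Coeff of w: α = 5
Result: 5/(w + 4) - 24/(w + 4)²


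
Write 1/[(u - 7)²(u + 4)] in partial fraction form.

Cover-up at u=-4: R = 1/(-4 - 7)² = 1/121. Cover-up at u=7: Q = 1/(7 + 4) = 1/11. Comparing u² coeff: P = -R = -1/121
Result: (-1/121)/(u - 7) + (1/11)/(u - 7)² + (1/121)/(u + 4)


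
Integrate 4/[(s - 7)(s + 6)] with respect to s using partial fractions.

Decompose: 4/[(s - 7)(s + 6)] = (4/13)/(s - 7) - (4/13)/(s + 6). Integrate each term: (4/13) ln|(s - 7)| - (4/13) ln|(s + 6)| + C


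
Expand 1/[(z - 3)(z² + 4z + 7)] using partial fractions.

Cover-up at z = 3: P = 1/(3² + 4·3 + 7) = 1/28. Then Q = -P = -1/28, R = -P·(4 + 3) = -1/4
Result: (1/28)/(z - 3) - ((1/28)z + 1/4)/(z² + 4z + 7)


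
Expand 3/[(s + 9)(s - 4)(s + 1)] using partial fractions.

Using cover-up method: α = 3/104, β = 3/65, γ = -3/40
Result: (3/104)/(s + 9) + (3/65)/(s - 4) - (3/40)/(s + 1)


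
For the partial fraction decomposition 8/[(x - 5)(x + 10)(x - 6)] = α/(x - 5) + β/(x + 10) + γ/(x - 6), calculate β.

Cover-up at x = -10: β = 8/[(-10 - 5)(-10 - 6)] = 8/[(-15)(-16)] = 8/240 = 1/30


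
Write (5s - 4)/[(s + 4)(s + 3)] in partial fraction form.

At s=-4: P = (5·(-4) - 4)/(-4 + 3) = 24. At s=-3: Q = (5·(-3) - 4)/(-3 + 4) = -19
Result: 24/(s + 4) - 19/(s + 3)


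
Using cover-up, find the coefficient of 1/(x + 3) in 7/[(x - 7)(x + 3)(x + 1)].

Cover (x + 3), set x=-3: 7/[(-3 - 7)(-3 + 1)] = 7/20


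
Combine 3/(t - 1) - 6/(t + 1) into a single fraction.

Common denominator (t - 1)(t + 1). Numerator: 3(t + 1) - 6(t - 1) = (3t + 3) - (6t - 6) = -3t + 9
Result: (-3t + 9)/[(t - 1)(t + 1)]


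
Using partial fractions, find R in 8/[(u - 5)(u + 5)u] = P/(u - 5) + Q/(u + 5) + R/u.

Cover-up at u = 0: R = 8/[(0 - 5)(0 + 5)] = 8/[(-5)(5)] = -8/25


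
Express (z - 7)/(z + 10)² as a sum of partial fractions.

(z - 7) = P(z + 10) + Q. At z = -10: Q = 1·(-10) - 7 = -17. Coeff of z: P = 1
Result: 1/(z + 10) - 17/(z + 10)²


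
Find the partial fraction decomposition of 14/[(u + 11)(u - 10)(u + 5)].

Using cover-up method: P = 1/9, Q = 2/45, R = -7/45
Result: (1/9)/(u + 11) + (2/45)/(u - 10) - (7/45)/(u + 5)


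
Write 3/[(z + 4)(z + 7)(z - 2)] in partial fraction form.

Using cover-up method: A = -1/6, B = 1/9, C = 1/18
Result: (-1/6)/(z + 4) + (1/9)/(z + 7) + (1/18)/(z - 2)


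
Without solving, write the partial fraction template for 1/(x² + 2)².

Repeated quadratic factor: (Px + Q)/(x² + 2) + (Rx + S)/(x² + 2)²


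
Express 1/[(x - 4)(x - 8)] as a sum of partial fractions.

1/(x - 4)(x - 8) = A/(x - 4) + B/(x - 8). A = 1/(4 - 8) = -1/4, B = 1/(8 - 4) = 1/4
Result: (-1/4)/(x - 4) + (1/4)/(x - 8)


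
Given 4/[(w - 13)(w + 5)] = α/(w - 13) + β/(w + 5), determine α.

Cover-up at w = 13: α = 4/(13 + 5) = 4/18 = 2/9


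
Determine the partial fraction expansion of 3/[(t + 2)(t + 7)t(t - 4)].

Using Heaviside cover-up: (1/20)/(t + 2) - (3/385)/(t + 7) - (3/56)/t + (1/88)/(t - 4)


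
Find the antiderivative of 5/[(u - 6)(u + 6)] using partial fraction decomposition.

Decompose: 5/[(u - 6)(u + 6)] = (5/12)/(u - 6) - (5/12)/(u + 6). Integrate each term: (5/12) ln|(u - 6)| - (5/12) ln|(u + 6)| + C


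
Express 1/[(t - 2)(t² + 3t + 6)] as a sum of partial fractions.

Cover-up at t = 2: P = 1/(2² + 3·2 + 6) = 1/16. Then Q = -P = -1/16, R = -P·(3 + 2) = -5/16
Result: (1/16)/(t - 2) - ((1/16)t + 5/16)/(t² + 3t + 6)


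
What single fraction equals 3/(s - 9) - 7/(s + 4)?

Common denominator (s - 9)(s + 4). Numerator: 3(s + 4) - 7(s - 9) = (3s + 12) - (7s - 63) = -4s + 75
Result: (-4s + 75)/[(s - 9)(s + 4)]


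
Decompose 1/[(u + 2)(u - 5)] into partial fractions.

1/(u + 2)(u - 5) = A/(u + 2) + B/(u - 5). A = 1/(-2 - 5) = -1/7, B = 1/(5 + 2) = 1/7
Result: (-1/7)/(u + 2) + (1/7)/(u - 5)


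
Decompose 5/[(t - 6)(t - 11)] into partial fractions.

5/(t - 6)(t - 11) = α/(t - 6) + β/(t - 11). α = 5/(6 - 11) = -1, β = 5/(11 - 6) = 1
Result: -1/(t - 6) + 1/(t - 11)


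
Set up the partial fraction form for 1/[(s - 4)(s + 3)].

Distinct linear factors: P/(s - 4) + Q/(s + 3)


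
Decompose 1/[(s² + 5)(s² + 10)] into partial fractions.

Coefficient matching gives α = γ = 0, β = 1/(10-5) = 1/5, δ = -β = -1/5
Result: (1/5)/(s² + 5) - (1/5)/(s² + 10)


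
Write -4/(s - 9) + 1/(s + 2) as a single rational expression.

Common denominator (s - 9)(s + 2). Numerator: -4(s + 2) + 1(s - 9) = (-4s - 8) + (s - 9) = -3s - 17
Result: (-3s - 17)/[(s - 9)(s + 2)]


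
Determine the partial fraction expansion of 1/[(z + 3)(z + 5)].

1/(z + 3)(z + 5) = α/(z + 3) + β/(z + 5). α = 1/(-3 + 5) = 1/2, β = 1/(-5 + 3) = -1/2
Result: (1/2)/(z + 3) - (1/2)/(z + 5)


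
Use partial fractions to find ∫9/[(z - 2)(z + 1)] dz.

Decompose: 9/[(z - 2)(z + 1)] = 3/(z - 2) - 3/(z + 1). Integrate each term: 3 ln|(z - 2)| - 3 ln|(z + 1)| + C


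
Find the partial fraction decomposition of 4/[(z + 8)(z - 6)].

4/(z + 8)(z - 6) = P/(z + 8) + Q/(z - 6). P = 4/(-8 - 6) = -2/7, Q = 4/(6 + 8) = 2/7
Result: (-2/7)/(z + 8) + (2/7)/(z - 6)


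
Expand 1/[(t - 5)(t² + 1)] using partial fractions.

Cover-up at t = 5: P = 1/(5² + 1) = 1/26. Then Q = -P = -1/26, R = -P·(0 + 5) = -5/26
Result: (1/26)/(t - 5) - ((1/26)t + 5/26)/(t² + 1)


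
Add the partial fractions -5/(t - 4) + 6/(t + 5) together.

Common denominator (t - 4)(t + 5). Numerator: -5(t + 5) + 6(t - 4) = (-5t - 25) + (6t - 24) = t - 49
Result: (t - 49)/[(t - 4)(t + 5)]


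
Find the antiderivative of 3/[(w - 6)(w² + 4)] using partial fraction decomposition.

Cover-up at w=6: α = 3/(6²+4) = 3/40. Coeff matching: β = -3/40, γ = -9/20. Decomposition: (3/40)/(w - 6) - ((3/40)w + 9/20)/(w² + 4). Integrate: linear → ln, quadratic → (1/2)ln + arctan: (3/40) ln|(w - 6)| - (3/80) ln(w² + 4) - (9/40) arctan(w/2) + C


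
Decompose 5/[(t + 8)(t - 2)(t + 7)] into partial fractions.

Using cover-up method: A = 1/2, B = 1/18, C = -5/9
Result: (1/2)/(t + 8) + (1/18)/(t - 2) - (5/9)/(t + 7)


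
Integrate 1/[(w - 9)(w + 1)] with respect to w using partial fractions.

Decompose: 1/[(w - 9)(w + 1)] = (1/10)/(w - 9) - (1/10)/(w + 1). Integrate each term: (1/10) ln|(w - 9)| - (1/10) ln|(w + 1)| + C


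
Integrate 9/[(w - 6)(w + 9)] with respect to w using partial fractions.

Decompose: 9/[(w - 6)(w + 9)] = (3/5)/(w - 6) - (3/5)/(w + 9). Integrate each term: (3/5) ln|(w - 6)| - (3/5) ln|(w + 9)| + C


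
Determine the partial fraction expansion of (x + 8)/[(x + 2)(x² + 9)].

At x=-2: P = (1·(-2) + 8)/((-2)² + 9) = 6/13. Q = -P = -6/13, R = 1 - (-2)·P = 25/13
Result: (6/13)/(x + 2) - ((6/13)x - 25/13)/(x² + 9)


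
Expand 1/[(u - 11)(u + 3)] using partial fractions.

1/(u - 11)(u + 3) = A/(u - 11) + B/(u + 3). A = 1/(11 + 3) = 1/14, B = 1/(-3 - 11) = -1/14
Result: (1/14)/(u - 11) - (1/14)/(u + 3)


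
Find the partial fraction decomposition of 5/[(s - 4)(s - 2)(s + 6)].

Using cover-up method: A = 1/4, B = -5/16, C = 1/16
Result: (1/4)/(s - 4) - (5/16)/(s - 2) + (1/16)/(s + 6)


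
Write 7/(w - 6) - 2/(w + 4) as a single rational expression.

Common denominator (w - 6)(w + 4). Numerator: 7(w + 4) - 2(w - 6) = (7w + 28) - (2w - 12) = 5w + 40
Result: (5w + 40)/[(w - 6)(w + 4)]


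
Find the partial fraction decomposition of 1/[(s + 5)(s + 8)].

1/(s + 5)(s + 8) = A/(s + 5) + B/(s + 8). A = 1/(-5 + 8) = 1/3, B = 1/(-8 + 5) = -1/3
Result: (1/3)/(s + 5) - (1/3)/(s + 8)


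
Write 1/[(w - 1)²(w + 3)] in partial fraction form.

Cover-up at w=-3: C = 1/(-3 - 1)² = 1/16. Cover-up at w=1: B = 1/(1 + 3) = 1/4. Comparing w² coeff: A = -C = -1/16
Result: (-1/16)/(w - 1) + (1/4)/(w - 1)² + (1/16)/(w + 3)


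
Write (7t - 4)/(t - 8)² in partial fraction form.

(7t - 4) = A(t - 8) + B. At t = 8: B = 7·8 - 4 = 52. Coeff of t: A = 7
Result: 7/(t - 8) + 52/(t - 8)²


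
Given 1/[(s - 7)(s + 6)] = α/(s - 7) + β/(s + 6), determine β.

Cover-up at s = -6: β = 1/(-6 - 7) = -1/13


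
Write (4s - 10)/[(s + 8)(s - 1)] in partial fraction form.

At s=-8: P = (4·(-8) - 10)/(-8 - 1) = 14/3. At s=1: Q = (4·1 - 10)/(1 + 8) = -2/3
Result: (14/3)/(s + 8) - (2/3)/(s - 1)


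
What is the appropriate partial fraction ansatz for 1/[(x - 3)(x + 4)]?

Distinct linear factors: α/(x - 3) + β/(x + 4)


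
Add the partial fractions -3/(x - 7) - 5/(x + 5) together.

Common denominator (x - 7)(x + 5). Numerator: -3(x + 5) - 5(x - 7) = (-3x - 15) - (5x - 35) = -8x + 20
Result: (-8x + 20)/[(x - 7)(x + 5)]


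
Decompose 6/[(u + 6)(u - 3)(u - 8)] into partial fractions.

Using cover-up method: α = 1/21, β = -2/15, γ = 3/35
Result: (1/21)/(u + 6) - (2/15)/(u - 3) + (3/35)/(u - 8)


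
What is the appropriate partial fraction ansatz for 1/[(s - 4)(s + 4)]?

Distinct linear factors: A/(s - 4) + B/(s + 4)


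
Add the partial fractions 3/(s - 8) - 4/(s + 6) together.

Common denominator (s - 8)(s + 6). Numerator: 3(s + 6) - 4(s - 8) = (3s + 18) - (4s - 32) = -s + 50
Result: (-s + 50)/[(s - 8)(s + 6)]


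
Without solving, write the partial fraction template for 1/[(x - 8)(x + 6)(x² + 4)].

Two linear + quadratic: α/(x - 8) + β/(x + 6) + (γx + δ)/(x² + 4)


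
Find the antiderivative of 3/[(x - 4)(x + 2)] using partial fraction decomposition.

Decompose: 3/[(x - 4)(x + 2)] = (1/2)/(x - 4) - (1/2)/(x + 2). Integrate each term: (1/2) ln|(x - 4)| - (1/2) ln|(x + 2)| + C


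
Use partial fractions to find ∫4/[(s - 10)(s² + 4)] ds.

Cover-up at s=10: P = 4/(10²+4) = 1/26. Coeff matching: Q = -1/26, R = -5/13. Decomposition: (1/26)/(s - 10) - ((1/26)s + 5/13)/(s² + 4). Integrate: linear → ln, quadratic → (1/2)ln + arctan: (1/26) ln|(s - 10)| - (1/52) ln(s² + 4) - (5/26) arctan(s/2) + C


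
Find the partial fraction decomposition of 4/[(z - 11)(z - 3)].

4/(z - 11)(z - 3) = P/(z - 11) + Q/(z - 3). P = 4/(11 - 3) = 1/2, Q = 4/(3 - 11) = -1/2
Result: (1/2)/(z - 11) - (1/2)/(z - 3)


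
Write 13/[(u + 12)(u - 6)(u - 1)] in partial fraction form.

Using cover-up method: A = 1/18, B = 13/90, C = -1/5
Result: (1/18)/(u + 12) + (13/90)/(u - 6) - (1/5)/(u - 1)


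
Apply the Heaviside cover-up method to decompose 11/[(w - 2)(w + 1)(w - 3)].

Cover (w - 2), w=2: P = 11/[(2 + 1)(2 - 3)] = -11/3. Cover (w + 1), w=-1: Q = 11/[(-1 - 2)(-1 - 3)] = 11/12. Cover (w - 3), w=3: R = 11/[(3 - 2)(3 + 1)] = 11/4.
Result: (-11/3)/(w - 2) + (11/12)/(w + 1) + (11/4)/(w - 3)


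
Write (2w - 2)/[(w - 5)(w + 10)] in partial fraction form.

At w=5: P = (2·5 - 2)/(5 + 10) = 8/15. At w=-10: Q = (2·(-10) - 2)/(-10 - 5) = 22/15
Result: (8/15)/(w - 5) + (22/15)/(w + 10)


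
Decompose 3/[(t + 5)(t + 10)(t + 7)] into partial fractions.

Using cover-up method: P = 3/10, Q = 1/5, R = -1/2
Result: (3/10)/(t + 5) + (1/5)/(t + 10) - (1/2)/(t + 7)


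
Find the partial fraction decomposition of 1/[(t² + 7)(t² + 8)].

Coefficient matching gives α = γ = 0, β = 1/(8-7) = 1, δ = -β = -1
Result: 1/(t² + 7) - 1/(t² + 8)


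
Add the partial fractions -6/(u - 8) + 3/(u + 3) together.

Common denominator (u - 8)(u + 3). Numerator: -6(u + 3) + 3(u - 8) = (-6u - 18) + (3u - 24) = -3u - 42
Result: (-3u - 42)/[(u - 8)(u + 3)]


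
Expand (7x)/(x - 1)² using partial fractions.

(7x) = A(x - 1) + B. At x = 1: B = 7·1 + 0 = 7. Coeff of x: A = 7
Result: 7/(x - 1) + 7/(x - 1)²


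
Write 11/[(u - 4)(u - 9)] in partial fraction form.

11/(u - 4)(u - 9) = P/(u - 4) + Q/(u - 9). P = 11/(4 - 9) = -11/5, Q = 11/(9 - 4) = 11/5
Result: (-11/5)/(u - 4) + (11/5)/(u - 9)


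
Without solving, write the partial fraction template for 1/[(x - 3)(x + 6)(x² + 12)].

Two linear + quadratic: α/(x - 3) + β/(x + 6) + (γx + δ)/(x² + 12)


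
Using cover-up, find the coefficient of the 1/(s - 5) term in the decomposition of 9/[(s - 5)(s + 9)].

Cover (s - 5), set s=5: 9/((s + 9) at s=5) = 9/(14) = 9/14


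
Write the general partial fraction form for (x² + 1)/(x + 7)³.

Repeated linear factor (power 3): A/(x + 7) + B/(x + 7)² + C/(x + 7)³


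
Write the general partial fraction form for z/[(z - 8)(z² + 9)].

Linear + irreducible quadratic: α/(z - 8) + (βz + γ)/(z² + 9)


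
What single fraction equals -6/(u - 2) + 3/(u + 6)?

Common denominator (u - 2)(u + 6). Numerator: -6(u + 6) + 3(u - 2) = (-6u - 36) + (3u - 6) = -3u - 42
Result: (-3u - 42)/[(u - 2)(u + 6)]


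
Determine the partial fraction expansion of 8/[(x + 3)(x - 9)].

8/(x + 3)(x - 9) = P/(x + 3) + Q/(x - 9). P = 8/(-3 - 9) = -2/3, Q = 8/(9 + 3) = 2/3
Result: (-2/3)/(x + 3) + (2/3)/(x - 9)


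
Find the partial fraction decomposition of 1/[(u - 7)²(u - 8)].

Cover-up at u=8: R = 1/(8 - 7)² = 1. Cover-up at u=7: Q = 1/(7 - 8) = -1. Comparing u² coeff: P = -R = -1
Result: -1/(u - 7) - 1/(u - 7)² + 1/(u - 8)


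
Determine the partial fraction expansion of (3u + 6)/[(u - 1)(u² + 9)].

At u=1: P = (3·1 + 6)/(1² + 9) = 9/10. Q = -P = -9/10, R = 3 - 1·P = 21/10
Result: (9/10)/(u - 1) - ((9/10)u - 21/10)/(u² + 9)


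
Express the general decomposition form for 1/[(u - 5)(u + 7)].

Distinct linear factors: A/(u - 5) + B/(u + 7)


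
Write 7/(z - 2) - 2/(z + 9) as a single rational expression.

Common denominator (z - 2)(z + 9). Numerator: 7(z + 9) - 2(z - 2) = (7z + 63) - (2z - 4) = 5z + 67
Result: (5z + 67)/[(z - 2)(z + 9)]


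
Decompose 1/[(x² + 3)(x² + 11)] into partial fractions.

Coefficient matching gives α = γ = 0, β = 1/(11-3) = 1/8, δ = -β = -1/8
Result: (1/8)/(x² + 3) - (1/8)/(x² + 11)


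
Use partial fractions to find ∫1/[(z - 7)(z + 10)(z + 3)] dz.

Cover-up: P = 1/170, Q = 1/119, R = -1/70. Decomposition: (1/170)/(z - 7) + (1/119)/(z + 10) - (1/70)/(z + 3). Integrate each term: (1/170) ln|(z - 7)| + (1/119) ln|(z + 10)| - (1/70) ln|(z + 3)| + C


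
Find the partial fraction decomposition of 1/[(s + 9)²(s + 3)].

Cover-up at s=-3: C = 1/(-3 + 9)² = 1/36. Cover-up at s=-9: B = 1/(-9 + 3) = -1/6. Comparing s² coeff: A = -C = -1/36
Result: (-1/36)/(s + 9) - (1/6)/(s + 9)² + (1/36)/(s + 3)


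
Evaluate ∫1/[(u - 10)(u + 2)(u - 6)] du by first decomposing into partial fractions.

Cover-up: A = 1/48, B = 1/96, C = -1/32. Decomposition: (1/48)/(u - 10) + (1/96)/(u + 2) - (1/32)/(u - 6). Integrate each term: (1/48) ln|(u - 10)| + (1/96) ln|(u + 2)| - (1/32) ln|(u - 6)| + C


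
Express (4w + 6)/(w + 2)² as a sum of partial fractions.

(4w + 6) = A(w + 2) + B. At w = -2: B = 4·(-2) + 6 = -2. Coeff of w: A = 4
Result: 4/(w + 2) - 2/(w + 2)²


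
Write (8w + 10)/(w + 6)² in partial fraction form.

(8w + 10) = α(w + 6) + β. At w = -6: β = 8·(-6) + 10 = -38. Coeff of w: α = 8
Result: 8/(w + 6) - 38/(w + 6)²


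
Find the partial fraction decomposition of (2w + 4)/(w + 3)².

(2w + 4) = A(w + 3) + B. At w = -3: B = 2·(-3) + 4 = -2. Coeff of w: A = 2
Result: 2/(w + 3) - 2/(w + 3)²


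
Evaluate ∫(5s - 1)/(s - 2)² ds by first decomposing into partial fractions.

Decompose: A = 5, B = 5·2 - 1 = 9, so (5s - 1)/(s - 2)² = 5/(s - 2) + 9/(s - 2)². Integrate: ∫ A/(s - 2) ds = 5 ln|(s - 2)|; ∫ B/(s - 2)² ds = -9/(s - 2). Sum: 5 ln|(s - 2)| - 9/(s - 2) + C


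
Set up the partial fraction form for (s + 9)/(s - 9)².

Repeated linear factor: A/(s - 9) + B/(s - 9)²


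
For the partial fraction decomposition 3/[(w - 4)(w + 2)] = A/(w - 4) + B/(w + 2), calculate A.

Cover-up at w = 4: A = 3/(4 + 2) = 3/6 = 1/2


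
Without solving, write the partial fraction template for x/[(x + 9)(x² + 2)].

Linear + irreducible quadratic: P/(x + 9) + (Qx + R)/(x² + 2)


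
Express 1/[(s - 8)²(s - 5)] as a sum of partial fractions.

Cover-up at s=5: γ = 1/(5 - 8)² = 1/9. Cover-up at s=8: β = 1/(8 - 5) = 1/3. Comparing s² coeff: α = -γ = -1/9
Result: (-1/9)/(s - 8) + (1/3)/(s - 8)² + (1/9)/(s - 5)


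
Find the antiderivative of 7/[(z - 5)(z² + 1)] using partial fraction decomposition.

Cover-up at z=5: P = 7/(5²+1) = 7/26. Coeff matching: Q = -7/26, R = -35/26. Decomposition: (7/26)/(z - 5) - ((7/26)z + 35/26)/(z² + 1). Integrate: linear → ln, quadratic → (1/2)ln + arctan: (7/26) ln|(z - 5)| - (7/52) ln(z² + 1) - (35/26) arctan(z) + C


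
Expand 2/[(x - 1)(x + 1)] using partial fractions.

2/(x - 1)(x + 1) = A/(x - 1) + B/(x + 1). A = 2/(1 + 1) = 1, B = 2/(-1 - 1) = -1
Result: 1/(x - 1) - 1/(x + 1)


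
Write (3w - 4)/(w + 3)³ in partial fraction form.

(3w - 4) = α(w + 3)² + β(w + 3) + γ. At w = -3: γ = 3·(-3) - 4 = -13. Coefficients: α = 0, β = 3
Result: 3/(w + 3)² - 13/(w + 3)³


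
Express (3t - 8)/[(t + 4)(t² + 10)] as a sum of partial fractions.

At t=-4: α = (3·(-4) - 8)/((-4)² + 10) = -10/13. β = -α = 10/13, γ = 3 - (-4)·α = -1/13
Result: (-10/13)/(t + 4) + ((10/13)t - 1/13)/(t² + 10)


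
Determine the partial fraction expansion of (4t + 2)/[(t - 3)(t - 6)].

At t=3: P = (4·3 + 2)/(3 - 6) = -14/3. At t=6: Q = (4·6 + 2)/(6 - 3) = 26/3
Result: (-14/3)/(t - 3) + (26/3)/(t - 6)


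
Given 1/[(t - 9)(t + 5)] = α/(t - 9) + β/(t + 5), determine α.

Cover-up at t = 9: α = 1/(9 + 5) = 1/14


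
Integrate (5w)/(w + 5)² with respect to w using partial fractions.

Decompose: α = 5, β = 5·(-5) + 0 = -25, so (5w)/(w + 5)² = 5/(w + 5) - 25/(w + 5)². Integrate: ∫ α/(w + 5) dw = 5 ln|(w + 5)|; ∫ β/(w + 5)² dw = 25/(w + 5). Sum: 5 ln|(w + 5)| + 25/(w + 5) + C


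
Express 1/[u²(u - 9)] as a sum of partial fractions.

Cover-up at u=9: γ = 1/(9 - 0)² = 1/81. Cover-up at u=0: β = 1/(0 - 9) = -1/9. Comparing u² coeff: α = -γ = -1/81
Result: (-1/81)/u - (1/9)/u² + (1/81)/(u - 9)


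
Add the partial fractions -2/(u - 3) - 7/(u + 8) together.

Common denominator (u - 3)(u + 8). Numerator: -2(u + 8) - 7(u - 3) = (-2u - 16) - (7u - 21) = -9u + 5
Result: (-9u + 5)/[(u - 3)(u + 8)]


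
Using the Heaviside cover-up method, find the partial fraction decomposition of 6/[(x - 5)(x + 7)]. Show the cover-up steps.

Cover (x - 5): set x=5, get P = 6/(5 + 7) = 1/2. Cover (x + 7): set x=-7, get Q = 6/(-7 - 5) = -1/2.
Result: (1/2)/(x - 5) - (1/2)/(x + 7)


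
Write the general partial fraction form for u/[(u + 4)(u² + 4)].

Linear + irreducible quadratic: P/(u + 4) + (Qu + R)/(u² + 4)


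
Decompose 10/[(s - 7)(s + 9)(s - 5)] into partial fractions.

Using cover-up method: P = 5/16, Q = 5/112, R = -5/14
Result: (5/16)/(s - 7) + (5/112)/(s + 9) - (5/14)/(s - 5)


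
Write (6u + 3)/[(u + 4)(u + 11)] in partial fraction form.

At u=-4: A = (6·(-4) + 3)/(-4 + 11) = -3. At u=-11: B = (6·(-11) + 3)/(-11 + 4) = 9
Result: -3/(u + 4) + 9/(u + 11)


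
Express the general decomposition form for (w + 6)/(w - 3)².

Repeated linear factor: P/(w - 3) + Q/(w - 3)²


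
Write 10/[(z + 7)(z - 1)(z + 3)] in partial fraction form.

Using cover-up method: P = 5/16, Q = 5/16, R = -5/8
Result: (5/16)/(z + 7) + (5/16)/(z - 1) - (5/8)/(z + 3)


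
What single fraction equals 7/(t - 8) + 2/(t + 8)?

Common denominator (t - 8)(t + 8). Numerator: 7(t + 8) + 2(t - 8) = (7t + 56) + (2t - 16) = 9t + 40
Result: (9t + 40)/[(t - 8)(t + 8)]


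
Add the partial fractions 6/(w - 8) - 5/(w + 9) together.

Common denominator (w - 8)(w + 9). Numerator: 6(w + 9) - 5(w - 8) = (6w + 54) - (5w - 40) = w + 94
Result: (w + 94)/[(w - 8)(w + 9)]


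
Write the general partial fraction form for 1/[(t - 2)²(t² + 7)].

Repeated linear + quadratic: α/(t - 2) + β/(t - 2)² + (γt + δ)/(t² + 7)


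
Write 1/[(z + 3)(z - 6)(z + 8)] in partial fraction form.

Using cover-up method: α = -1/45, β = 1/126, γ = 1/70
Result: (-1/45)/(z + 3) + (1/126)/(z - 6) + (1/70)/(z + 8)


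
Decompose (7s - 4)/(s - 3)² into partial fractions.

(7s - 4) = α(s - 3) + β. At s = 3: β = 7·3 - 4 = 17. Coeff of s: α = 7
Result: 7/(s - 3) + 17/(s - 3)²


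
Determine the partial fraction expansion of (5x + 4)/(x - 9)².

(5x + 4) = P(x - 9) + Q. At x = 9: Q = 5·9 + 4 = 49. Coeff of x: P = 5
Result: 5/(x - 9) + 49/(x - 9)²


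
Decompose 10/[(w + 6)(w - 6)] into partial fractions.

10/(w + 6)(w - 6) = A/(w + 6) + B/(w - 6). A = 10/(-6 - 6) = -5/6, B = 10/(6 + 6) = 5/6
Result: (-5/6)/(w + 6) + (5/6)/(w - 6)


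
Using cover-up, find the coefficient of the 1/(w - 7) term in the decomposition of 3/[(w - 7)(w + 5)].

Cover (w - 7), set w=7: 3/((w + 5) at w=7) = 3/(12) = 1/4


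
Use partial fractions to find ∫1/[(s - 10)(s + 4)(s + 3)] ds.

Cover-up: A = 1/182, B = 1/14, C = -1/13. Decomposition: (1/182)/(s - 10) + (1/14)/(s + 4) - (1/13)/(s + 3). Integrate each term: (1/182) ln|(s - 10)| + (1/14) ln|(s + 4)| - (1/13) ln|(s + 3)| + C


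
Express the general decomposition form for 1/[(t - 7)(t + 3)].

Distinct linear factors: P/(t - 7) + Q/(t + 3)


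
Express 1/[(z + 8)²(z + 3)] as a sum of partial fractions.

Cover-up at z=-3: γ = 1/(-3 + 8)² = 1/25. Cover-up at z=-8: β = 1/(-8 + 3) = -1/5. Comparing z² coeff: α = -γ = -1/25
Result: (-1/25)/(z + 8) - (1/5)/(z + 8)² + (1/25)/(z + 3)


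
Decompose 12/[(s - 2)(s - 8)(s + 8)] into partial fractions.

Using cover-up method: α = -1/5, β = 1/8, γ = 3/40
Result: (-1/5)/(s - 2) + (1/8)/(s - 8) + (3/40)/(s + 8)


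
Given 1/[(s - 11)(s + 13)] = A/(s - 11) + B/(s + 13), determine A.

Cover-up at s = 11: A = 1/(11 + 13) = 1/24


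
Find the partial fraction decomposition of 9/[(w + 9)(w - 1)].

9/(w + 9)(w - 1) = A/(w + 9) + B/(w - 1). A = 9/(-9 - 1) = -9/10, B = 9/(1 + 9) = 9/10
Result: (-9/10)/(w + 9) + (9/10)/(w - 1)


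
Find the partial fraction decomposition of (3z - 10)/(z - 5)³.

(3z - 10) = α(z - 5)² + β(z - 5) + γ. At z = 5: γ = 3·5 - 10 = 5. Coefficients: α = 0, β = 3
Result: 3/(z - 5)² + 5/(z - 5)³


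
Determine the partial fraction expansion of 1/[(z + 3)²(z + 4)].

Cover-up at z=-4: C = 1/(-4 + 3)² = 1. Cover-up at z=-3: B = 1/(-3 + 4) = 1. Comparing z² coeff: A = -C = -1
Result: -1/(z + 3) + 1/(z + 3)² + 1/(z + 4)


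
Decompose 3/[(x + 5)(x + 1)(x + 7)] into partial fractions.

Using cover-up method: α = -3/8, β = 1/8, γ = 1/4
Result: (-3/8)/(x + 5) + (1/8)/(x + 1) + (1/4)/(x + 7)


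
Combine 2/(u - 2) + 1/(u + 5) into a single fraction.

Common denominator (u - 2)(u + 5). Numerator: 2(u + 5) + 1(u - 2) = (2u + 10) + (u - 2) = 3u + 8
Result: (3u + 8)/[(u - 2)(u + 5)]


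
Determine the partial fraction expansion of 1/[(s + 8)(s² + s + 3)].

Cover-up at s = -8: A = 1/((-8)² + 1·(-8) + 3) = 1/59. Then B = -A = -1/59, C = -A·(1 - 8) = 7/59
Result: (1/59)/(s + 8) - ((1/59)s - 7/59)/(s² + s + 3)


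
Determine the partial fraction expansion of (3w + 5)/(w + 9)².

(3w + 5) = P(w + 9) + Q. At w = -9: Q = 3·(-9) + 5 = -22. Coeff of w: P = 3
Result: 3/(w + 9) - 22/(w + 9)²


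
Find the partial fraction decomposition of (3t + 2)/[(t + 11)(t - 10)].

At t=-11: A = (3·(-11) + 2)/(-11 - 10) = 31/21. At t=10: B = (3·10 + 2)/(10 + 11) = 32/21
Result: (31/21)/(t + 11) + (32/21)/(t - 10)


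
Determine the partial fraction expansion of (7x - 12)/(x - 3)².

(7x - 12) = P(x - 3) + Q. At x = 3: Q = 7·3 - 12 = 9. Coeff of x: P = 7
Result: 7/(x - 3) + 9/(x - 3)²


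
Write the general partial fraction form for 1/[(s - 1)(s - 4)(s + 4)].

Three distinct linear factors: A/(s - 1) + B/(s - 4) + C/(s + 4)


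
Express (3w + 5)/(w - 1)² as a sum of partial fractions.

(3w + 5) = α(w - 1) + β. At w = 1: β = 3·1 + 5 = 8. Coeff of w: α = 3
Result: 3/(w - 1) + 8/(w - 1)²


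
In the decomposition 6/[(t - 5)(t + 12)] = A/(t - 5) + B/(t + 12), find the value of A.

Cover-up at t = 5: A = 6/(5 + 12) = 6/17


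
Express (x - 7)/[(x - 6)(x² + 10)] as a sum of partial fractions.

At x=6: P = (1·6 - 7)/(6² + 10) = -1/46. Q = -P = 1/46, R = 1 - 6·P = 26/23
Result: (-1/46)/(x - 6) + ((1/46)x + 26/23)/(x² + 10)


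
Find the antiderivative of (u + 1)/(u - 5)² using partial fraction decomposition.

Decompose: A = 1, B = 1·5 + 1 = 6, so (u + 1)/(u - 5)² = 1/(u - 5) + 6/(u - 5)². Integrate: ∫ A/(u - 5) du = ln|(u - 5)|; ∫ B/(u - 5)² du = -6/(u - 5). Sum: ln|(u - 5)| - 6/(u - 5) + C


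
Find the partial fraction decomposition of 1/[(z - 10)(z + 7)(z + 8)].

Using cover-up method: A = 1/306, B = -1/17, C = 1/18
Result: (1/306)/(z - 10) - (1/17)/(z + 7) + (1/18)/(z + 8)


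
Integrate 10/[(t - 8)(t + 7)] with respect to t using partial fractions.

Decompose: 10/[(t - 8)(t + 7)] = (2/3)/(t - 8) - (2/3)/(t + 7). Integrate each term: (2/3) ln|(t - 8)| - (2/3) ln|(t + 7)| + C


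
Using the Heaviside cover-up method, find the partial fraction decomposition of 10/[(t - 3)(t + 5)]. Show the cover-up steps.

Cover (t - 3): set t=3, get α = 10/(3 + 5) = 5/4. Cover (t + 5): set t=-5, get β = 10/(-5 - 3) = -5/4.
Result: (5/4)/(t - 3) - (5/4)/(t + 5)


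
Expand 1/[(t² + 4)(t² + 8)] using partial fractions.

Coefficient matching gives A = C = 0, B = 1/(8-4) = 1/4, D = -B = -1/4
Result: (1/4)/(t² + 4) - (1/4)/(t² + 8)


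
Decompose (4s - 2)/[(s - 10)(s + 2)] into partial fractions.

At s=10: P = (4·10 - 2)/(10 + 2) = 19/6. At s=-2: Q = (4·(-2) - 2)/(-2 - 10) = 5/6
Result: (19/6)/(s - 10) + (5/6)/(s + 2)


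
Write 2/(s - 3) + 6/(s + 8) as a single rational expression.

Common denominator (s - 3)(s + 8). Numerator: 2(s + 8) + 6(s - 3) = (2s + 16) + (6s - 18) = 8s - 2
Result: (8s - 2)/[(s - 3)(s + 8)]


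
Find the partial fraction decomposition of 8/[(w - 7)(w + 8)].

8/(w - 7)(w + 8) = α/(w - 7) + β/(w + 8). α = 8/(7 + 8) = 8/15, β = 8/(-8 - 7) = -8/15
Result: (8/15)/(w - 7) - (8/15)/(w + 8)


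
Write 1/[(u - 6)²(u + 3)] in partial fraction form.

Cover-up at u=-3: γ = 1/(-3 - 6)² = 1/81. Cover-up at u=6: β = 1/(6 + 3) = 1/9. Comparing u² coeff: α = -γ = -1/81
Result: (-1/81)/(u - 6) + (1/9)/(u - 6)² + (1/81)/(u + 3)


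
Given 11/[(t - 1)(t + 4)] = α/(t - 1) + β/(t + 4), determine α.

Cover-up at t = 1: α = 11/(1 + 4) = 11/5


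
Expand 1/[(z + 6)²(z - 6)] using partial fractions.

Cover-up at z=6: R = 1/(6 + 6)² = 1/144. Cover-up at z=-6: Q = 1/(-6 - 6) = -1/12. Comparing z² coeff: P = -R = -1/144
Result: (-1/144)/(z + 6) - (1/12)/(z + 6)² + (1/144)/(z - 6)


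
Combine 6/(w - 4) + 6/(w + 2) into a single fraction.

Common denominator (w - 4)(w + 2). Numerator: 6(w + 2) + 6(w - 4) = (6w + 12) + (6w - 24) = 12w - 12
Result: (12w - 12)/[(w - 4)(w + 2)]


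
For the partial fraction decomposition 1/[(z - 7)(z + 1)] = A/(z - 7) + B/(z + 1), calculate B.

Cover-up at z = -1: B = 1/(-1 - 7) = -1/8


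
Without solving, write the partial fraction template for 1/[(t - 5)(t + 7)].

Distinct linear factors: A/(t - 5) + B/(t + 7)


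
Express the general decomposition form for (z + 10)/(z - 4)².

Repeated linear factor: α/(z - 4) + β/(z - 4)²


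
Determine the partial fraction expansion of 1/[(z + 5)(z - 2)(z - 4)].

Using cover-up method: α = 1/63, β = -1/14, γ = 1/18
Result: (1/63)/(z + 5) - (1/14)/(z - 2) + (1/18)/(z - 4)


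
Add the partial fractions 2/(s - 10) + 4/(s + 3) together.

Common denominator (s - 10)(s + 3). Numerator: 2(s + 3) + 4(s - 10) = (2s + 6) + (4s - 40) = 6s - 34
Result: (6s - 34)/[(s - 10)(s + 3)]


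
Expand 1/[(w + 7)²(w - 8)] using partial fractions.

Cover-up at w=8: C = 1/(8 + 7)² = 1/225. Cover-up at w=-7: B = 1/(-7 - 8) = -1/15. Comparing w² coeff: A = -C = -1/225
Result: (-1/225)/(w + 7) - (1/15)/(w + 7)² + (1/225)/(w - 8)


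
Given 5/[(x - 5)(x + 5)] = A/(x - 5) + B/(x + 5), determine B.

Cover-up at x = -5: B = 5/(-5 - 5) = -5/10 = -1/2


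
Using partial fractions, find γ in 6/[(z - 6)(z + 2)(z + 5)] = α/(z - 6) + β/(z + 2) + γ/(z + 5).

Cover-up at z = -5: γ = 6/[(-5 - 6)(-5 + 2)] = 6/[(-11)(-3)] = 6/33 = 2/11


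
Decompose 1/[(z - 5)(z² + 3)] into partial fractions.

Cover-up at z = 5: P = 1/(5² + 3) = 1/28. Then Q = -P = -1/28, R = -P·(0 + 5) = -5/28
Result: (1/28)/(z - 5) - ((1/28)z + 5/28)/(z² + 3)


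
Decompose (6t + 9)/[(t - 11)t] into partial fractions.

At t=11: α = (6·11 + 9)/(11 - 0) = 75/11. At t=0: β = (6·0 + 9)/(0 - 11) = -9/11
Result: (75/11)/(t - 11) - (9/11)/t


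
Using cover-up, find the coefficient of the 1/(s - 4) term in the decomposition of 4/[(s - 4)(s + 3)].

Cover (s - 4), set s=4: 4/((s + 3) at s=4) = 4/(7) = 4/7


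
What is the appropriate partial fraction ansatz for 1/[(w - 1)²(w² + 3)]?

Repeated linear + quadratic: P/(w - 1) + Q/(w - 1)² + (Rw + S)/(w² + 3)


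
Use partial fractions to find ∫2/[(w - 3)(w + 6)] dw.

Decompose: 2/[(w - 3)(w + 6)] = (2/9)/(w - 3) - (2/9)/(w + 6). Integrate each term: (2/9) ln|(w - 3)| - (2/9) ln|(w + 6)| + C


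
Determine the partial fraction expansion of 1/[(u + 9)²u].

Cover-up at u=0: R = 1/(0 + 9)² = 1/81. Cover-up at u=-9: Q = 1/(-9 - 0) = -1/9. Comparing u² coeff: P = -R = -1/81
Result: (-1/81)/(u + 9) - (1/9)/(u + 9)² + (1/81)/u


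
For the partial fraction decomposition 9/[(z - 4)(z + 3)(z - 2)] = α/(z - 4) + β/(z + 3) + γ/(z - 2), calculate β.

Cover-up at z = -3: β = 9/[(-3 - 4)(-3 - 2)] = 9/[(-7)(-5)] = 9/35


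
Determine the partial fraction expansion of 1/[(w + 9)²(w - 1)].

Cover-up at w=1: R = 1/(1 + 9)² = 1/100. Cover-up at w=-9: Q = 1/(-9 - 1) = -1/10. Comparing w² coeff: P = -R = -1/100
Result: (-1/100)/(w + 9) - (1/10)/(w + 9)² + (1/100)/(w - 1)


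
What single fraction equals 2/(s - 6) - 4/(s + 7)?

Common denominator (s - 6)(s + 7). Numerator: 2(s + 7) - 4(s - 6) = (2s + 14) - (4s - 24) = -2s + 38
Result: (-2s + 38)/[(s - 6)(s + 7)]


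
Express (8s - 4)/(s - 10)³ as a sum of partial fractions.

(8s - 4) = P(s - 10)² + Q(s - 10) + R. At s = 10: R = 8·10 - 4 = 76. Coefficients: P = 0, Q = 8
Result: 8/(s - 10)² + 76/(s - 10)³


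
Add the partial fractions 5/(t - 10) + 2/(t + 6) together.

Common denominator (t - 10)(t + 6). Numerator: 5(t + 6) + 2(t - 10) = (5t + 30) + (2t - 20) = 7t + 10
Result: (7t + 10)/[(t - 10)(t + 6)]


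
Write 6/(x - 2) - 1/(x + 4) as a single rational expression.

Common denominator (x - 2)(x + 4). Numerator: 6(x + 4) - 1(x - 2) = (6x + 24) - (x - 2) = 5x + 26
Result: (5x + 26)/[(x - 2)(x + 4)]


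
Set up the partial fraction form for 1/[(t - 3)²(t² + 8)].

Repeated linear + quadratic: A/(t - 3) + B/(t - 3)² + (Ct + D)/(t² + 8)


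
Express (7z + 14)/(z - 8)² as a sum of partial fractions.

(7z + 14) = α(z - 8) + β. At z = 8: β = 7·8 + 14 = 70. Coeff of z: α = 7
Result: 7/(z - 8) + 70/(z - 8)²
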